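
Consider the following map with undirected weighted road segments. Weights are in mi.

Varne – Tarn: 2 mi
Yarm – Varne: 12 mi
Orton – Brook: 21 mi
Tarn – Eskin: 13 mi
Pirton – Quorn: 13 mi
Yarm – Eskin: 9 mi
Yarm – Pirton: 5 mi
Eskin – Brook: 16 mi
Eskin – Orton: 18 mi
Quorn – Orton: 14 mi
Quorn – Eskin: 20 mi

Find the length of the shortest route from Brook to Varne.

31 mi

Candidate routes:
Brook - Eskin - Yarm - Varne: 16+9+12 = 37
Brook - Eskin - Tarn - Varne: 16+13+2 = 31
Brook - Orton - Eskin - Tarn - Varne: 21+18+13+2 = 54
Brook - Orton - Eskin - Yarm - Varne: 21+18+9+12 = 60
The minimum is 31 mi via Brook - Eskin - Tarn - Varne.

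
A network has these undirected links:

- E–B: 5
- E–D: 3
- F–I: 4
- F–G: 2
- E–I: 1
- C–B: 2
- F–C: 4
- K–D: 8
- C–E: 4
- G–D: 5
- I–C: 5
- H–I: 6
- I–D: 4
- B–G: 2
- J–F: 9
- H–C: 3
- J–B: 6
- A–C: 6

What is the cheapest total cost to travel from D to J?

13

Compare a few routes:
D → G → B → J: 5+2+6 = 13
D → E → B → J: 3+5+6 = 14
D → I → E → B → J: 4+1+5+6 = 16
D → E → C → B → J: 3+4+2+6 = 15
Cheapest is D → G → B → J at 13.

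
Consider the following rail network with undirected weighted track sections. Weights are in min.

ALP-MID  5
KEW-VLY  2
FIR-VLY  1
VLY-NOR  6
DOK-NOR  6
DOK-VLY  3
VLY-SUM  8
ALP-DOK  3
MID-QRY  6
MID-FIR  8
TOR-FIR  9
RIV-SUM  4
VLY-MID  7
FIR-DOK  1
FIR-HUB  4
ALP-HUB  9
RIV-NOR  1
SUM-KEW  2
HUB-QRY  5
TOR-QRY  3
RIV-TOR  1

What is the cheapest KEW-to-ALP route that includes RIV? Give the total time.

16 min

Shortest KEW→RIV: KEW–SUM–RIV = 6
Shortest RIV→ALP: RIV–NOR–DOK–ALP = 10
Total via RIV: 6 + 10 = 16 min.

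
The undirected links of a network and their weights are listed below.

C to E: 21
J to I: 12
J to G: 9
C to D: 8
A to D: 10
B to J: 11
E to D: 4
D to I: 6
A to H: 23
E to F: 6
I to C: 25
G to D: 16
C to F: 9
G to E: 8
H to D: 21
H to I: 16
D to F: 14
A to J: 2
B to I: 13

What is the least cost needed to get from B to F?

29

Candidate routes:
B–I–D–E–F: 13+6+4+6 = 29
B–J–A–D–E–F: 11+2+10+4+6 = 33
B–I–D–F: 13+6+14 = 33
The minimum is 29 via B–I–D–E–F.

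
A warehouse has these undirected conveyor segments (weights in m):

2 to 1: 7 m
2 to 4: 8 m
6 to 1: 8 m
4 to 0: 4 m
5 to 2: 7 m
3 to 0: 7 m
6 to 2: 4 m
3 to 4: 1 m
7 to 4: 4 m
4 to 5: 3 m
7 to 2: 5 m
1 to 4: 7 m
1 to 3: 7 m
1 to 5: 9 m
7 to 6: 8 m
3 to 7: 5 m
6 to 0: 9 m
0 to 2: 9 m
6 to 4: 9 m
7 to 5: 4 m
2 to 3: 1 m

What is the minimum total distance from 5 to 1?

9 m

Candidate routes:
5 - 4 - 1: 3+7 = 10
5 - 1: 9 = 9
Cheapest is 5 - 1 at 9 m.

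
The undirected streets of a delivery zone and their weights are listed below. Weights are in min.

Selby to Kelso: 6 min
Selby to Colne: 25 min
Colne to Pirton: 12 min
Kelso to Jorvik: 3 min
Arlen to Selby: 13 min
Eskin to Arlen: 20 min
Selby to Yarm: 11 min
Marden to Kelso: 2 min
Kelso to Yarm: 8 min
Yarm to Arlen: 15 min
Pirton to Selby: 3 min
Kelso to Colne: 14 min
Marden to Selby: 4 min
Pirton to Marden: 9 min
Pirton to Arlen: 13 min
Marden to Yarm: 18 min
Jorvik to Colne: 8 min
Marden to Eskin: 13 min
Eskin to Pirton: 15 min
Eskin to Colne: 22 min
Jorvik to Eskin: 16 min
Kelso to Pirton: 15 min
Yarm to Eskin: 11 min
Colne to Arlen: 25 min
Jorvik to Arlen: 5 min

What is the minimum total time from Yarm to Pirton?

14 min

Enumerating some paths:
Yarm → Kelso → Marden → Selby → Pirton: 8+2+4+3 = 17
Yarm → Kelso → Selby → Pirton: 8+6+3 = 17
Yarm → Selby → Pirton: 11+3 = 14
Yarm → Kelso → Marden → Pirton: 8+2+9 = 19
Cheapest is Yarm → Selby → Pirton at 14 min.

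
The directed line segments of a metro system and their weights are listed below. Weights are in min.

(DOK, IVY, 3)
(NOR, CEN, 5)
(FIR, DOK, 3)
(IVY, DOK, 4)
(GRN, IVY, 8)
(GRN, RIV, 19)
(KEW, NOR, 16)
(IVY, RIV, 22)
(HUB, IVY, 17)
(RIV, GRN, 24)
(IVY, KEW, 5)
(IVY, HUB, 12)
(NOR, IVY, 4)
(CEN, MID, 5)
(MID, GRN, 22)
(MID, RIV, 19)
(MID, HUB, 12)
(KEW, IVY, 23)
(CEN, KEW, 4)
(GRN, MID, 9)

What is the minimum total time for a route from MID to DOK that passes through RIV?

55 min

Best MID to RIV: MID → RIV costing 19
Best RIV to DOK: RIV → GRN → IVY → DOK costing 36
Total via RIV: 19 + 36 = 55 min.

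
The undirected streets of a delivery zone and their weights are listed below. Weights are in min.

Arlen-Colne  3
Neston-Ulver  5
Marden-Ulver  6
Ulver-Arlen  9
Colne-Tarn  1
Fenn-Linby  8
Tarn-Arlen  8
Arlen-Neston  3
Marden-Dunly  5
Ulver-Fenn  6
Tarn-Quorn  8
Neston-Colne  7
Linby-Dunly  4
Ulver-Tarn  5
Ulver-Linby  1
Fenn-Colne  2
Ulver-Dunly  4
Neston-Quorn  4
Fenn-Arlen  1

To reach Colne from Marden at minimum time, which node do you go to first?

Ulver

Compare a few routes:
Marden → Ulver → Tarn → Colne: 6+5+1 = 12
Marden → Dunly → Ulver → Tarn → Colne: 5+4+5+1 = 15
Marden → Ulver → Fenn → Colne: 6+6+2 = 14
The minimum is 12 min via Marden → Ulver → Tarn → Colne.
So from Marden the first move is to Ulver.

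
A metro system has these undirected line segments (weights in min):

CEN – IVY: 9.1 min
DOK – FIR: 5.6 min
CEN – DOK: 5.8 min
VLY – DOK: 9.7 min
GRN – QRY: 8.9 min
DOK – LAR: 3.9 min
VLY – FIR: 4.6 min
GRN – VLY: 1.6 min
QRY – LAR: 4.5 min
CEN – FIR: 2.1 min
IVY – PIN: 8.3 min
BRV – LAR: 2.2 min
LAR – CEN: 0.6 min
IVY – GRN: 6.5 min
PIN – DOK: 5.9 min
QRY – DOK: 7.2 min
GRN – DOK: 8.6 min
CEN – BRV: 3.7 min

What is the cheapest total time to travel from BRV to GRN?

Compare a few routes:
BRV–CEN–FIR–VLY–GRN: 3.7+2.1+4.6+1.6 = 12
BRV–LAR–QRY–GRN: 2.2+4.5+8.9 = 15.6
BRV–LAR–DOK–GRN: 2.2+3.9+8.6 = 14.7
BRV–LAR–CEN–FIR–VLY–GRN: 2.2+0.6+2.1+4.6+1.6 = 11.1
Cheapest is BRV–LAR–CEN–FIR–VLY–GRN at 11.1 min.

11.1 min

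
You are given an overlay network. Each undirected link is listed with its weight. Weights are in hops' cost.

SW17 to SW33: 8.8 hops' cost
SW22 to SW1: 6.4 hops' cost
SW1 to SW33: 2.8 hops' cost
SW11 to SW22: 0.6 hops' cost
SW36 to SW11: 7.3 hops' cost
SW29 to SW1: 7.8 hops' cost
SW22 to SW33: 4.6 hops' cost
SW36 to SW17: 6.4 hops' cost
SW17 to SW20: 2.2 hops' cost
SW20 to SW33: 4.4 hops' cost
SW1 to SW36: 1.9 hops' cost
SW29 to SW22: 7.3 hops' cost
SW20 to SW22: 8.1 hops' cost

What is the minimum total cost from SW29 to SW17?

Shortest distances from SW29:
SW29: 0
SW22: 7.3  (via SW29)
SW1: 7.8  (via SW29)
SW11: 7.9  (via SW22)
SW36: 9.7  (via SW1)
SW33: 10.6  (via SW1)
SW20: 15  (via SW33)
SW17: 16.1  (via SW36)
Shortest route: SW29 → SW1 → SW36 → SW17 = 16.1 hops' cost.

16.1 hops' cost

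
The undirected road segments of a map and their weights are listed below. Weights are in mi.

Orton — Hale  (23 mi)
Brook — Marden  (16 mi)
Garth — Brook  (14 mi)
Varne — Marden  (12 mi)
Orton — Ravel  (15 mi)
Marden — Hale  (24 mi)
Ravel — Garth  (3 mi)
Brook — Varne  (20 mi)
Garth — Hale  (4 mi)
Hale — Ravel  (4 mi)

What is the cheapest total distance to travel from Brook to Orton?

Running Dijkstra from Brook:
Brook: 0
Garth: 14  (via Brook)
Marden: 16  (via Brook)
Ravel: 17  (via Garth)
Hale: 18  (via Garth)
Varne: 20  (via Brook)
Orton: 32  (via Ravel)
Shortest route: Brook → Garth → Ravel → Orton = 32 mi.

32 mi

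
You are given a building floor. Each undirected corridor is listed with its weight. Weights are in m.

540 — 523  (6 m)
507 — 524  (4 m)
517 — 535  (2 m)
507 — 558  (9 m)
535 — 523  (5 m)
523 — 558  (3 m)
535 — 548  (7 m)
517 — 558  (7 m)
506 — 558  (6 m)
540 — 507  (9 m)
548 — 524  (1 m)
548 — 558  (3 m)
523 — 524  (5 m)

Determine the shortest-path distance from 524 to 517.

10 m

Settle nodes by increasing distance from 524:
524: 0
548: 1  (via 524)
558: 4  (via 548)
507: 4  (via 524)
523: 5  (via 524)
535: 8  (via 548)
506: 10  (via 558)
517: 10  (via 535)
Shortest route: 524 → 548 → 535 → 517 = 10 m.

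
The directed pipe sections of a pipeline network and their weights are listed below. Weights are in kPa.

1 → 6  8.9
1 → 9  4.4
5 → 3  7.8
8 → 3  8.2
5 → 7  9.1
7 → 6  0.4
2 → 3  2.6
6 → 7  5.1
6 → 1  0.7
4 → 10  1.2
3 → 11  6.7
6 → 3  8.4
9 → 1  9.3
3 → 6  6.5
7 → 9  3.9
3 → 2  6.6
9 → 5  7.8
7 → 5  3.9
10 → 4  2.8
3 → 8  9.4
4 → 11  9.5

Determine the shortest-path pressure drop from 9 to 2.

22.2 kPa

Shortest distances from 9:
9: 0
5: 7.8  (via 9)
1: 9.3  (via 9)
3: 15.6  (via 5)
7: 16.9  (via 5)
6: 17.3  (via 7)
2: 22.2  (via 3)
Shortest route: 9 → 5 → 3 → 2 = 22.2 kPa.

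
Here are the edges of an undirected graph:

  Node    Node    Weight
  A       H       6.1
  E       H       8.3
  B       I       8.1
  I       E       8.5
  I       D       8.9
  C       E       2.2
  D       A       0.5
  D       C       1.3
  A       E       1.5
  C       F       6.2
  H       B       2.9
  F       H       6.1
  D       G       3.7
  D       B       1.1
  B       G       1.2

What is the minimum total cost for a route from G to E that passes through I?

Best G to I: G–B–I costing 9.3
Best I to E: I–E costing 8.5
Total via I: 9.3 + 8.5 = 17.8.

17.8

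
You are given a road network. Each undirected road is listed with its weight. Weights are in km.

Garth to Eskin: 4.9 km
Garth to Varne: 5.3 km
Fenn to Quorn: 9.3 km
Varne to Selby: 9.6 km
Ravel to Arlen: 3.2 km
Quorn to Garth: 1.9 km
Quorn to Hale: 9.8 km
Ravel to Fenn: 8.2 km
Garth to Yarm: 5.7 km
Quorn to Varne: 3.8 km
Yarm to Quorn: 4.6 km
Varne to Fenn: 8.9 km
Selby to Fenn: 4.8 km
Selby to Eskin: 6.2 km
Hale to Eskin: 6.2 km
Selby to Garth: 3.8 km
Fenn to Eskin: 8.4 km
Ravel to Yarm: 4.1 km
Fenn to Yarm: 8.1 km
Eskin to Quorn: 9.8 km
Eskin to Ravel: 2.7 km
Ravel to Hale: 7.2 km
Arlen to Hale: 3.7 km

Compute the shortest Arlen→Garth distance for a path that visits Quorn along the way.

13.8 km

Best Arlen to Quorn: Arlen → Ravel → Yarm → Quorn costing 11.9
Best Quorn to Garth: Quorn → Garth costing 1.9
Total via Quorn: 11.9 + 1.9 = 13.8 km.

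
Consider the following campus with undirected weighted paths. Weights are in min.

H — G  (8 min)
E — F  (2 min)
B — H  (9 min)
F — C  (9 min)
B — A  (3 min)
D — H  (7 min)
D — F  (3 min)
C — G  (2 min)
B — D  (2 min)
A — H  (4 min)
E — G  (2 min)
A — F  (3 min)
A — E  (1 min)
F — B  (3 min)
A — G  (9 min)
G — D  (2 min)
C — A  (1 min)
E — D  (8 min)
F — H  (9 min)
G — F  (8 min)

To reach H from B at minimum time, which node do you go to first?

A

Enumerating some paths:
B → F → A → H: 3+3+4 = 10
B → H: 9 = 9
B → A → H: 3+4 = 7
B → D → H: 2+7 = 9
Cheapest is B → A → H at 7 min.
So from B the first move is to A.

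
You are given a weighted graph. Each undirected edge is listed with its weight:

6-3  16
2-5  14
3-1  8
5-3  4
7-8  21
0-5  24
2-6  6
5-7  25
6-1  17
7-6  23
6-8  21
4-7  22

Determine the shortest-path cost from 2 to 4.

Shortest distances from 2:
2: 0
6: 6  (via 2)
5: 14  (via 2)
3: 18  (via 5)
1: 23  (via 6)
8: 27  (via 6)
7: 29  (via 6)
0: 38  (via 5)
4: 51  (via 7)
Shortest route: 2–6–7–4 = 51.

51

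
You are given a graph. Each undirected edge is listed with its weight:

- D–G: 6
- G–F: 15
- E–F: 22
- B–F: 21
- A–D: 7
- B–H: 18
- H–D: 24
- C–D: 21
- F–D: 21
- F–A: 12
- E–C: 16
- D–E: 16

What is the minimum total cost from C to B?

59

Running Dijkstra from C:
C: 0
E: 16  (via C)
D: 21  (via C)
G: 27  (via D)
A: 28  (via D)
F: 38  (via E)
H: 45  (via D)
B: 59  (via F)
Shortest route: C–E–F–B = 59.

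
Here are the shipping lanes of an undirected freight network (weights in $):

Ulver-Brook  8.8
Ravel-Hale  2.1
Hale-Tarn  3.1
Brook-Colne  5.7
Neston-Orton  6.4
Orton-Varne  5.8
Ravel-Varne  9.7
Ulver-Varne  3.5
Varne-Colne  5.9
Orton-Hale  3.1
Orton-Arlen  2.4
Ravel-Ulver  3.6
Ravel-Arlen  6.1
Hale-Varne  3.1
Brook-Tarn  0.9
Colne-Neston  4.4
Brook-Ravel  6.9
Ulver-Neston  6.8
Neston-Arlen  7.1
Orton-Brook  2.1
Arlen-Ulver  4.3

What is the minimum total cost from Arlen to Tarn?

$5.4

Compare a few routes:
Arlen → Orton → Hale → Tarn: 2.4+3.1+3.1 = 8.6
Arlen → Orton → Brook → Tarn: 2.4+2.1+0.9 = 5.4
The minimum is $5.4 via Arlen → Orton → Brook → Tarn.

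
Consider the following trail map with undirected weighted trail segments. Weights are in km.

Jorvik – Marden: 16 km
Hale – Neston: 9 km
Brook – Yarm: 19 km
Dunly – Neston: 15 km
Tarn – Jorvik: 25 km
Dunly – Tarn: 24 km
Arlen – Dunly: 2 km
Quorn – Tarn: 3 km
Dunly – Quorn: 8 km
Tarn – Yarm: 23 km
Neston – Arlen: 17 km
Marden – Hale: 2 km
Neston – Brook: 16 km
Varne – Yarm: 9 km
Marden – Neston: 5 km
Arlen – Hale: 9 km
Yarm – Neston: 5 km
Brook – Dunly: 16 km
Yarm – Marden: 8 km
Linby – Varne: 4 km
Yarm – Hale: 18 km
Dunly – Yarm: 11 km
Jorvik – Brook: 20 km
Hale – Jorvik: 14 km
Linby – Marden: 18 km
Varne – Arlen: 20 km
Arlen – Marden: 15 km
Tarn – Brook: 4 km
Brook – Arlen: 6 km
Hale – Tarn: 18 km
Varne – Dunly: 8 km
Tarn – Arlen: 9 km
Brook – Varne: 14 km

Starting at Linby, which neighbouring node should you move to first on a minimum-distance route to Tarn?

Enumerating some paths:
Linby - Varne - Brook - Tarn: 4+14+4 = 22
Linby - Varne - Dunly - Quorn - Tarn: 4+8+8+3 = 23
Cheapest is Linby - Varne - Brook - Tarn at 22 km.
So from Linby the first move is to Varne.

Varne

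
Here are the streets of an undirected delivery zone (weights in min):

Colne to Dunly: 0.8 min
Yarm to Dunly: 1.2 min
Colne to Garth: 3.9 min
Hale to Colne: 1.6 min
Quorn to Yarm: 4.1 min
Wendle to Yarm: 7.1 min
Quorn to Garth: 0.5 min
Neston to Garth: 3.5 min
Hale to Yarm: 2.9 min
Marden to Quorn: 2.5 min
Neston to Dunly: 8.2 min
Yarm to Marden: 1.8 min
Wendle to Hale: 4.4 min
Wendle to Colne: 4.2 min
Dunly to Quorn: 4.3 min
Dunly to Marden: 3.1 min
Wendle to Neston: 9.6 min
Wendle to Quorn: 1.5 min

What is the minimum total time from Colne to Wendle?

Enumerating some paths:
Colne–Dunly–Quorn–Wendle: 0.8+4.3+1.5 = 6.6
Colne–Hale–Wendle: 1.6+4.4 = 6
Colne–Garth–Quorn–Wendle: 3.9+0.5+1.5 = 5.9
Colne–Wendle: 4.2 = 4.2
The minimum is 4.2 min via Colne–Wendle.

4.2 min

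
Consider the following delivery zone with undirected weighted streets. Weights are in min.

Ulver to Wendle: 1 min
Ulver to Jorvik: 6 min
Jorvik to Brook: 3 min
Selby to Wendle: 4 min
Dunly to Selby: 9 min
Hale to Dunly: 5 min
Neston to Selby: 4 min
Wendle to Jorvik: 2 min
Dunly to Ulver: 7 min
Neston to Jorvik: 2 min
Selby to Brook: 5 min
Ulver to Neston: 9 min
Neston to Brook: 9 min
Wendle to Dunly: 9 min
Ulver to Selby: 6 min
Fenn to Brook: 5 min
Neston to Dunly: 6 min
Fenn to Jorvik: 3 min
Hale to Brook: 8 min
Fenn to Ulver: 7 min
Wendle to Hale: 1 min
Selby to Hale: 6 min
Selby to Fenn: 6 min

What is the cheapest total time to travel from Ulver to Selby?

Candidate routes:
Ulver → Selby: 6 = 6
Ulver → Wendle → Hale → Selby: 1+1+6 = 8
Ulver → Wendle → Selby: 1+4 = 5
Cheapest is Ulver → Wendle → Selby at 5 min.

5 min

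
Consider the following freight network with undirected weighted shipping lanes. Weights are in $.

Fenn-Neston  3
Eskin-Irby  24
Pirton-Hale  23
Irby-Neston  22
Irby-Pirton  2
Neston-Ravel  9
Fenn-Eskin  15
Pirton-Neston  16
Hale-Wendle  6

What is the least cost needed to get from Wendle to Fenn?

Compare a few routes:
Wendle–Hale–Pirton–Irby–Neston–Fenn: 6+23+2+22+3 = 56
Wendle–Hale–Pirton–Neston–Fenn: 6+23+16+3 = 48
Cheapest is Wendle–Hale–Pirton–Neston–Fenn at $48.

$48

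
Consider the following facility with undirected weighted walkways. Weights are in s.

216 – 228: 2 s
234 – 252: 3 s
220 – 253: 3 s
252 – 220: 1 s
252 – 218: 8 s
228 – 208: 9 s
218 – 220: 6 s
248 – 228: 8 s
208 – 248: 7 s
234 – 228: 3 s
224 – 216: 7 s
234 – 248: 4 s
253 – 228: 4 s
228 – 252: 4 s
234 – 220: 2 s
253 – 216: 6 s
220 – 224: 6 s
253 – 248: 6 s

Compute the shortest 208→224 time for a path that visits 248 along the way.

19 s

Shortest 208→248: 208–248 = 7
Best 248 to 224: 248–234–220–224 costing 12
Total via 248: 7 + 12 = 19 s.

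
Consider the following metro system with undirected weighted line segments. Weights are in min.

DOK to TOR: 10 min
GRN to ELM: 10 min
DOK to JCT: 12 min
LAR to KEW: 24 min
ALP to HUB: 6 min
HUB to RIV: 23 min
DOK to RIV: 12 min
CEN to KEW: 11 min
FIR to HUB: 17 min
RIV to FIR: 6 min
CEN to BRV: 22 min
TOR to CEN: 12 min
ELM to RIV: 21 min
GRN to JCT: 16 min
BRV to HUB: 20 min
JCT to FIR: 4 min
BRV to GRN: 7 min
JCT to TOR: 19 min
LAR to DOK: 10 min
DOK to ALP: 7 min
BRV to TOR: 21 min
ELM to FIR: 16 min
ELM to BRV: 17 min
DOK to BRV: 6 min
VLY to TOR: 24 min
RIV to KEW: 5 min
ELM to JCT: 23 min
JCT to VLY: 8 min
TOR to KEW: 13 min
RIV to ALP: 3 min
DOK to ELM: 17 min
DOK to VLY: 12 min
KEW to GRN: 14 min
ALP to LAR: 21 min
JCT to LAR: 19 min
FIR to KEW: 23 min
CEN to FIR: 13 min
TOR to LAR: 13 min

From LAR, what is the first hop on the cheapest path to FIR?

Candidate routes:
LAR → JCT → FIR: 19+4 = 23
LAR → DOK → JCT → FIR: 10+12+4 = 26
LAR → DOK → ALP → RIV → FIR: 10+7+3+6 = 26
Cheapest is LAR → JCT → FIR at 23 min.
So from LAR the first move is to JCT.

JCT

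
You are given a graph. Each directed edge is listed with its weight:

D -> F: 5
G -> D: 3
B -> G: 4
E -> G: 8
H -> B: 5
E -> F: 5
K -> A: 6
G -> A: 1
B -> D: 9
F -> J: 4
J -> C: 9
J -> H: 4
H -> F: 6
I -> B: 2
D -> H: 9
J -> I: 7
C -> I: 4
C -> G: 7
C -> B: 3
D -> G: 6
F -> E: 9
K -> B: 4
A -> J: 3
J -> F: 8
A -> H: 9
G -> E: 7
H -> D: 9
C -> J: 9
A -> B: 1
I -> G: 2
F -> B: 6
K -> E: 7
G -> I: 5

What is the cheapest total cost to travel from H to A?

Settle nodes by increasing distance from H:
H: 0
B: 5  (via H)
F: 6  (via H)
D: 9  (via H)
G: 9  (via B)
A: 10  (via G)
Shortest route: H–B–G–A = 10.

10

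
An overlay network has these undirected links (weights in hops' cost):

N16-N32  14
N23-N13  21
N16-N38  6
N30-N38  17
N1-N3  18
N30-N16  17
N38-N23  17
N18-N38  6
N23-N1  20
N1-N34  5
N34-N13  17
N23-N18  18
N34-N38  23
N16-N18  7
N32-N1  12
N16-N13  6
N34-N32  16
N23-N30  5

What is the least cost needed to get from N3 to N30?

Settle nodes by increasing distance from N3:
N3: 0
N1: 18  (via N3)
N34: 23  (via N1)
N32: 30  (via N1)
N23: 38  (via N1)
N13: 40  (via N34)
N30: 43  (via N23)
Shortest route: N3 → N1 → N23 → N30 = 43 hops' cost.

43 hops' cost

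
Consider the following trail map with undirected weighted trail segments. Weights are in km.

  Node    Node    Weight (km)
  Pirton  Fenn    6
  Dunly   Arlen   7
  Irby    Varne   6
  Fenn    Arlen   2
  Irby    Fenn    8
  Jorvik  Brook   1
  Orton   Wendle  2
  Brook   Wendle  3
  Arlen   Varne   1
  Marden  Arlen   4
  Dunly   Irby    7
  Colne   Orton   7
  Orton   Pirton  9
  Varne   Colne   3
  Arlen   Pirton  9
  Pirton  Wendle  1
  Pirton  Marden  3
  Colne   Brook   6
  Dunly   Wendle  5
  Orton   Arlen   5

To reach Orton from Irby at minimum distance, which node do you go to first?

Varne

Compare a few routes:
Irby - Dunly - Wendle - Orton: 7+5+2 = 14
Irby - Fenn - Arlen - Orton: 8+2+5 = 15
Irby - Varne - Colne - Orton: 6+3+7 = 16
Irby - Varne - Arlen - Orton: 6+1+5 = 12
Cheapest is Irby - Varne - Arlen - Orton at 12 km.
So from Irby the first move is to Varne.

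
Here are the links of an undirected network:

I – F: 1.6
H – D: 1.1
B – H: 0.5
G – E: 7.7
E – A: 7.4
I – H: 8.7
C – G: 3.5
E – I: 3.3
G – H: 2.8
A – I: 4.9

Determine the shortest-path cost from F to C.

Enumerating some paths:
F–I–E–G–C: 1.6+3.3+7.7+3.5 = 16.1
F–I–H–G–C: 1.6+8.7+2.8+3.5 = 16.6
F–I–A–E–G–C: 1.6+4.9+7.4+7.7+3.5 = 25.1
The minimum is 16.1 via F–I–E–G–C.

16.1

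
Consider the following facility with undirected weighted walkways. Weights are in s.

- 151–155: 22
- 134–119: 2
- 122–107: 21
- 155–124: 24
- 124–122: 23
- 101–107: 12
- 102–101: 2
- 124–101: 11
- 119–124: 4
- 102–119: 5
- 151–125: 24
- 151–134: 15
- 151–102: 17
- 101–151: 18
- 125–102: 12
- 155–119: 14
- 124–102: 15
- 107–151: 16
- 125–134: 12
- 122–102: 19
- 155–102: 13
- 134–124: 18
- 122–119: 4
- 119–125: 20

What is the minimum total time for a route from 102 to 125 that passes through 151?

41 s

Best 102 to 151: 102–151 costing 17
Best 151 to 125: 151–125 costing 24
Total via 151: 17 + 24 = 41 s.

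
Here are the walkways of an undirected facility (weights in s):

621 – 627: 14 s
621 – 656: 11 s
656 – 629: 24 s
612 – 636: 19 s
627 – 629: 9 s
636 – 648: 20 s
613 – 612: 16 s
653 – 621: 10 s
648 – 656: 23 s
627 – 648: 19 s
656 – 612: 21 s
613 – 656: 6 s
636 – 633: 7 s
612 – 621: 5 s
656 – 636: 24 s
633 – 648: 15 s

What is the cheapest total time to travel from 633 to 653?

41 s

Shortest distances from 633:
633: 0
636: 7  (via 633)
648: 15  (via 633)
612: 26  (via 636)
656: 31  (via 636)
621: 31  (via 612)
627: 34  (via 648)
613: 37  (via 656)
653: 41  (via 621)
Shortest route: 633 → 636 → 612 → 621 → 653 = 41 s.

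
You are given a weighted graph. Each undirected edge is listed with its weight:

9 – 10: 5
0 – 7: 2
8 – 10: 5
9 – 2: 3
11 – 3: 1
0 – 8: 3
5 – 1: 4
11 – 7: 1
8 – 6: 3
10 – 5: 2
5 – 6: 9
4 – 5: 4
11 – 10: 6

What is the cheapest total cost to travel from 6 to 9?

Settle nodes by increasing distance from 6:
6: 0
8: 3  (via 6)
0: 6  (via 8)
7: 8  (via 0)
10: 8  (via 8)
5: 9  (via 6)
11: 9  (via 7)
3: 10  (via 11)
1: 13  (via 5)
4: 13  (via 5)
9: 13  (via 10)
Shortest route: 6 → 8 → 10 → 9 = 13.

13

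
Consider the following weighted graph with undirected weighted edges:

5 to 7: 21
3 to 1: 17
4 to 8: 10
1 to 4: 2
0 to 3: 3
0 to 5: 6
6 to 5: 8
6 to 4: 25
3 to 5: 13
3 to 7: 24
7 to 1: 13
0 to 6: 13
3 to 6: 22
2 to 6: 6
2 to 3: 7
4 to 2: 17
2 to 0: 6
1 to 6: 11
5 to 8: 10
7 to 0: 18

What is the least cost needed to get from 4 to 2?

Running Dijkstra from 4:
4: 0
1: 2  (via 4)
8: 10  (via 4)
6: 13  (via 1)
7: 15  (via 1)
2: 17  (via 4)
Shortest route: 4 → 2 = 17.

17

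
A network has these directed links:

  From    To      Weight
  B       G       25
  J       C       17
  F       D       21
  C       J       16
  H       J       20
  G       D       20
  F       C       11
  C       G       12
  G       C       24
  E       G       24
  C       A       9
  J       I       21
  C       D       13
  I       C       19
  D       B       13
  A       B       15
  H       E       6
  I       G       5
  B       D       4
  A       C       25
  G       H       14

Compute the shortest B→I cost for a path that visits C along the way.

86

Best B to C: B–G–C costing 49
Best C to I: C–J–I costing 37
Total via C: 49 + 37 = 86.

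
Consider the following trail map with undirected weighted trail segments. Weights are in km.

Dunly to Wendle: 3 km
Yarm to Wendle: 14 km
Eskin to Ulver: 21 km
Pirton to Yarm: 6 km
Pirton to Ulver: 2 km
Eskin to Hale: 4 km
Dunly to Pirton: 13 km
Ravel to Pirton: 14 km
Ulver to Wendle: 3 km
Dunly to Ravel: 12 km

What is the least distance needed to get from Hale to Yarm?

Shortest distances from Hale:
Hale: 0
Eskin: 4  (via Hale)
Ulver: 25  (via Eskin)
Pirton: 27  (via Ulver)
Wendle: 28  (via Ulver)
Dunly: 31  (via Wendle)
Yarm: 33  (via Pirton)
Shortest route: Hale–Eskin–Ulver–Pirton–Yarm = 33 km.

33 km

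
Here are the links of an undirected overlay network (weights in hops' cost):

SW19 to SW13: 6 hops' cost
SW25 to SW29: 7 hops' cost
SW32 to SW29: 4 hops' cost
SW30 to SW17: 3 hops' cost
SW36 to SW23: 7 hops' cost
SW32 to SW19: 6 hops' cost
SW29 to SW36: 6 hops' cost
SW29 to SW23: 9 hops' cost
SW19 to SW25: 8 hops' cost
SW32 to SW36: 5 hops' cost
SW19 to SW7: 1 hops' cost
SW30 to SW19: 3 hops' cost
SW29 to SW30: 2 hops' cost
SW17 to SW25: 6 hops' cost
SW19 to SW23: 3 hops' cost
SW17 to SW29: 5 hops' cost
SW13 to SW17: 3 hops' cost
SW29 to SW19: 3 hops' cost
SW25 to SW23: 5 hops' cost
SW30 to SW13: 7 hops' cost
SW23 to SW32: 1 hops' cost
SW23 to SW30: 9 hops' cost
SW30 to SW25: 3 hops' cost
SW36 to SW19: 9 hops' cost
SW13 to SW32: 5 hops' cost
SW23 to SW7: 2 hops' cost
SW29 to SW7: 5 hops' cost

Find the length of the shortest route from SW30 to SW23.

6 hops' cost

Compare a few routes:
SW30–SW19–SW23: 3+3 = 6
SW30–SW29–SW32–SW23: 2+4+1 = 7
Cheapest is SW30–SW19–SW23 at 6 hops' cost.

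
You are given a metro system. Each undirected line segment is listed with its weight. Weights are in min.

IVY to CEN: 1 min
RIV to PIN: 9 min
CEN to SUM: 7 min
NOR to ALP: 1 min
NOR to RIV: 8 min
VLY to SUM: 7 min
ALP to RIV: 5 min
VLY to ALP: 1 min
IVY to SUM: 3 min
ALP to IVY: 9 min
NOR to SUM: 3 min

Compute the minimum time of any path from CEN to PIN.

22 min

Enumerating some paths:
CEN–IVY–SUM–NOR–RIV–PIN: 1+3+3+8+9 = 24
CEN–SUM–NOR–ALP–RIV–PIN: 7+3+1+5+9 = 25
CEN–IVY–ALP–RIV–PIN: 1+9+5+9 = 24
CEN–IVY–SUM–NOR–ALP–RIV–PIN: 1+3+3+1+5+9 = 22
Cheapest is CEN–IVY–SUM–NOR–ALP–RIV–PIN at 22 min.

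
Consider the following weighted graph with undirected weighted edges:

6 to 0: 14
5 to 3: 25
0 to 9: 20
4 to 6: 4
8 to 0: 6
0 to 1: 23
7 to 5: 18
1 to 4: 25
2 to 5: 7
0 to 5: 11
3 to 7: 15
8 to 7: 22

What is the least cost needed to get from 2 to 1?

Shortest distances from 2:
2: 0
5: 7  (via 2)
0: 18  (via 5)
8: 24  (via 0)
7: 25  (via 5)
3: 32  (via 5)
6: 32  (via 0)
4: 36  (via 6)
9: 38  (via 0)
1: 41  (via 0)
Shortest route: 2–5–0–1 = 41.

41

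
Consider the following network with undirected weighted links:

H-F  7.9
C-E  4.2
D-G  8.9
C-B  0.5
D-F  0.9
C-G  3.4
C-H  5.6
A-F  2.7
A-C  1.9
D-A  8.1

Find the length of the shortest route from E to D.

9.7

Shortest distances from E:
E: 0
C: 4.2  (via E)
B: 4.7  (via C)
A: 6.1  (via C)
G: 7.6  (via C)
F: 8.8  (via A)
D: 9.7  (via F)
Shortest route: E → C → A → F → D = 9.7.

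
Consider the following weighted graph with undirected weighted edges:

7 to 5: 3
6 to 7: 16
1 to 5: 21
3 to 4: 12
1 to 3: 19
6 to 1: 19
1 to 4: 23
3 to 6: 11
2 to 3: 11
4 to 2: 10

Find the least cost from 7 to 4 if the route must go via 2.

Best 7 to 2: 7–6–3–2 costing 38
Best 2 to 4: 2–4 costing 10
Total via 2: 38 + 10 = 48.

48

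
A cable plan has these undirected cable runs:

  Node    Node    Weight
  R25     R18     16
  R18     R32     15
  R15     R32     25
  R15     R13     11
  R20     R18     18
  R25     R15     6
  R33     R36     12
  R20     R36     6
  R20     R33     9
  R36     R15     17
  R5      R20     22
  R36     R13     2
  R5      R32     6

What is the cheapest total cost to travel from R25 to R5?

37

Running Dijkstra from R25:
R25: 0
R15: 6  (via R25)
R18: 16  (via R25)
R13: 17  (via R15)
R36: 19  (via R13)
R20: 25  (via R36)
R32: 31  (via R15)
R33: 31  (via R36)
R5: 37  (via R32)
Shortest route: R25 → R15 → R32 → R5 = 37.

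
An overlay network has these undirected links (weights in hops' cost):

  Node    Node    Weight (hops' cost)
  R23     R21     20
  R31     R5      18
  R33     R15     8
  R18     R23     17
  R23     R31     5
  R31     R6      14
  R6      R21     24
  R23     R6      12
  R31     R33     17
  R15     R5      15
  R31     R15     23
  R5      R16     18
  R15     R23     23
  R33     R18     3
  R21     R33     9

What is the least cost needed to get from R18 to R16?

Enumerating some paths:
R18–R33–R31–R5–R16: 3+17+18+18 = 56
R18–R33–R15–R5–R16: 3+8+15+18 = 44
The minimum is 44 hops' cost via R18–R33–R15–R5–R16.

44 hops' cost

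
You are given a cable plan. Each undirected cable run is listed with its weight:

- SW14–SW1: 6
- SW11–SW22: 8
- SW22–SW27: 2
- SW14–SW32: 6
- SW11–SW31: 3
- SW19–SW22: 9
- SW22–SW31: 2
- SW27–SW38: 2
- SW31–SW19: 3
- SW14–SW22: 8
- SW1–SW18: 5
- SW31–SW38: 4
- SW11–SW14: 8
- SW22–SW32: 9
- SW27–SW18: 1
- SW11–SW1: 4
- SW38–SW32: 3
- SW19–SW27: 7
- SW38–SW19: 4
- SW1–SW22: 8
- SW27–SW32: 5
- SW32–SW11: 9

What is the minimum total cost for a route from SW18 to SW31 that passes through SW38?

Best SW18 to SW38: SW18–SW27–SW38 costing 3
Shortest SW38→SW31: SW38–SW31 = 4
Total via SW38: 3 + 4 = 7.

7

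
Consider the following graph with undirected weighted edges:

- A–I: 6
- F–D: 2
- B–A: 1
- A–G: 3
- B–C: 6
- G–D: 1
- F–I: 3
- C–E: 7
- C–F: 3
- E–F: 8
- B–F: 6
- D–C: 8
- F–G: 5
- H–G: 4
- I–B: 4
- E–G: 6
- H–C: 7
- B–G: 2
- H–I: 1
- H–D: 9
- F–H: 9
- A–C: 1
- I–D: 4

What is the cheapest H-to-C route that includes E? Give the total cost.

17

Best H to E: H–G–E costing 10
Shortest E→C: E–C = 7
Total via E: 10 + 7 = 17.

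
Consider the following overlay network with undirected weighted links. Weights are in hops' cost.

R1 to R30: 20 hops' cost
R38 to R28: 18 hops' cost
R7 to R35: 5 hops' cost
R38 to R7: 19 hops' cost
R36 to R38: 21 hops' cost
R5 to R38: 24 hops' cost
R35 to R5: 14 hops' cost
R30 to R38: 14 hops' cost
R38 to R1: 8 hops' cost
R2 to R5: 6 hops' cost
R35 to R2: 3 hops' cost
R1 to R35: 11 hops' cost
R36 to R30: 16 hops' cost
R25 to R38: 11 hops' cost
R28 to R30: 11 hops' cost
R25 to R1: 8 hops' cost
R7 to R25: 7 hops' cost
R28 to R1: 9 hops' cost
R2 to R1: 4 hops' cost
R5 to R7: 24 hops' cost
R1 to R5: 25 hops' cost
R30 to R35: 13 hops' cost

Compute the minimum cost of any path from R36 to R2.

32 hops' cost

Settle nodes by increasing distance from R36:
R36: 0
R30: 16  (via R36)
R38: 21  (via R36)
R28: 27  (via R30)
R1: 29  (via R38)
R35: 29  (via R30)
R2: 32  (via R35)
Shortest route: R36 → R30 → R35 → R2 = 32 hops' cost.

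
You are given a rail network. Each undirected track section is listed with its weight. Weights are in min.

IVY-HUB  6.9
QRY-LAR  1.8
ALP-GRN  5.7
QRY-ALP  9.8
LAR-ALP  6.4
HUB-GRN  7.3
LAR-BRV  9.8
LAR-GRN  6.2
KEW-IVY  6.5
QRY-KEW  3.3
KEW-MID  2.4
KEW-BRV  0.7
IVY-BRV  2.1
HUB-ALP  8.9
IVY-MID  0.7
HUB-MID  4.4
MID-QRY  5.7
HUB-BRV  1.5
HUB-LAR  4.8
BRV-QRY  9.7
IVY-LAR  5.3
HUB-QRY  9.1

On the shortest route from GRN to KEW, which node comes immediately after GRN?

Enumerating some paths:
GRN–LAR–QRY–KEW: 6.2+1.8+3.3 = 11.3
GRN–HUB–BRV–KEW: 7.3+1.5+0.7 = 9.5
GRN–LAR–HUB–BRV–KEW: 6.2+4.8+1.5+0.7 = 13.2
Cheapest is GRN–HUB–BRV–KEW at 9.5 min.
So from GRN the first move is to HUB.

HUB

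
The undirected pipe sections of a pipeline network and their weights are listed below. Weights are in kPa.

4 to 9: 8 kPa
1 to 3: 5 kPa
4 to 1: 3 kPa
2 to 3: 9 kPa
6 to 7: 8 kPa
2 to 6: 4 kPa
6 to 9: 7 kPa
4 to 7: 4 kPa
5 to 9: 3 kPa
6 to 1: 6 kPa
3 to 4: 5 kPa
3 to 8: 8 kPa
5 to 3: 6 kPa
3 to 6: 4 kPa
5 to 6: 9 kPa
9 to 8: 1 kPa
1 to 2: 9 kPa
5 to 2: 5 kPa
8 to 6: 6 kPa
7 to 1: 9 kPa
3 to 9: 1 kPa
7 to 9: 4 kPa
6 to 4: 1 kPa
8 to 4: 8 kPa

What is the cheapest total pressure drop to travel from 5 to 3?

4 kPa

Enumerating some paths:
5 - 3: 6 = 6
5 - 9 - 3: 3+1 = 4
Cheapest is 5 - 9 - 3 at 4 kPa.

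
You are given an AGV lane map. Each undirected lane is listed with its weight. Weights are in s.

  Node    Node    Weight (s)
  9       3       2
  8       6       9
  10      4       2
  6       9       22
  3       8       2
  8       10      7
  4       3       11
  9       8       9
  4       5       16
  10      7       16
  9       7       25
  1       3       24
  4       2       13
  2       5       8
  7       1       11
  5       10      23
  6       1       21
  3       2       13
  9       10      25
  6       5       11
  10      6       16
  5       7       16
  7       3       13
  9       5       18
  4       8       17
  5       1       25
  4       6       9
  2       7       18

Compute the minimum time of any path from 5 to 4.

16 s

Running Dijkstra from 5:
5: 0
2: 8  (via 5)
6: 11  (via 5)
4: 16  (via 5)
Shortest route: 5–4 = 16 s.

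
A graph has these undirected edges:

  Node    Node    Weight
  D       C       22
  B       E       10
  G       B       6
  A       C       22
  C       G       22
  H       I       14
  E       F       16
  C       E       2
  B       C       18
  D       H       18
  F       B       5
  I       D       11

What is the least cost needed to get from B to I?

Running Dijkstra from B:
B: 0
F: 5  (via B)
G: 6  (via B)
E: 10  (via B)
C: 12  (via E)
A: 34  (via C)
D: 34  (via C)
I: 45  (via D)
Shortest route: B → E → C → D → I = 45.

45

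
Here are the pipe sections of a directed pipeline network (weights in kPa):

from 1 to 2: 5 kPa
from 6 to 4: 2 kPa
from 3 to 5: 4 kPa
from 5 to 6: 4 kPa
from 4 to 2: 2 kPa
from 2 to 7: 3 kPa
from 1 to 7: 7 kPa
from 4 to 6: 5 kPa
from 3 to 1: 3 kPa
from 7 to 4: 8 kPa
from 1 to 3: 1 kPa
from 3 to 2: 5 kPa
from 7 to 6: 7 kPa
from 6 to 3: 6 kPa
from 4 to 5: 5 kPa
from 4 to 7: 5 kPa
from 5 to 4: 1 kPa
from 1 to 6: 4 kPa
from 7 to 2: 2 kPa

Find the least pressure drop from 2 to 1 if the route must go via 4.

25 kPa

Shortest 2→4: 2–7–4 = 11
Shortest 4→1: 4–6–3–1 = 14
Total via 4: 11 + 14 = 25 kPa.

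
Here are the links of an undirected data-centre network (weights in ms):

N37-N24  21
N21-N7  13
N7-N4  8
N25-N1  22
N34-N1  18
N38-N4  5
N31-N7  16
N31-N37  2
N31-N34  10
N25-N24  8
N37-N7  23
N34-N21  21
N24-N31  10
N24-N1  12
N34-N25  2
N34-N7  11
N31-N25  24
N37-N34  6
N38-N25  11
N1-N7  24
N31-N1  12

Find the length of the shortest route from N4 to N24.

Enumerating some paths:
N4 → N38 → N25 → N24: 5+11+8 = 24
N4 → N7 → N31 → N24: 8+16+10 = 34
N4 → N7 → N34 → N25 → N24: 8+11+2+8 = 29
The minimum is 24 ms via N4 → N38 → N25 → N24.

24 ms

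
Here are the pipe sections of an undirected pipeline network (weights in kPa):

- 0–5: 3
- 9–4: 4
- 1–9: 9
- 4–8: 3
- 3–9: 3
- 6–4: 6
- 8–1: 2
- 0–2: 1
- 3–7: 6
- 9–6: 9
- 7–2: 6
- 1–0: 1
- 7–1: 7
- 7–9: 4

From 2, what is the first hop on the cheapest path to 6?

Candidate routes:
2–0–1–8–4–6: 1+1+2+3+6 = 13
2–7–9–6: 6+4+9 = 19
Cheapest is 2–0–1–8–4–6 at 13 kPa.
So from 2 the first move is to 0.

0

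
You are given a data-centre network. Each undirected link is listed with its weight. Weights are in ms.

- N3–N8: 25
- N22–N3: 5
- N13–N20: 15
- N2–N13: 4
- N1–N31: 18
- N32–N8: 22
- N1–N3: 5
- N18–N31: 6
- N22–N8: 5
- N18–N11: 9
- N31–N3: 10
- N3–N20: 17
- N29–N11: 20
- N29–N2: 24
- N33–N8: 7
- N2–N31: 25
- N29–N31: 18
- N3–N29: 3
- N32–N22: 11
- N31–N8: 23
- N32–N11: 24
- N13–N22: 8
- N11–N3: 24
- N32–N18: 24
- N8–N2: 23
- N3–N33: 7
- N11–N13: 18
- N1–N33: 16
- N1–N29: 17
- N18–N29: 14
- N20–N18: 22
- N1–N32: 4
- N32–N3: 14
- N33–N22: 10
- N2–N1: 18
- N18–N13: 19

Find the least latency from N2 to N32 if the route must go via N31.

44 ms

Shortest N2→N31: N2 → N31 = 25
Shortest N31→N32: N31 → N3 → N1 → N32 = 19
Total via N31: 25 + 19 = 44 ms.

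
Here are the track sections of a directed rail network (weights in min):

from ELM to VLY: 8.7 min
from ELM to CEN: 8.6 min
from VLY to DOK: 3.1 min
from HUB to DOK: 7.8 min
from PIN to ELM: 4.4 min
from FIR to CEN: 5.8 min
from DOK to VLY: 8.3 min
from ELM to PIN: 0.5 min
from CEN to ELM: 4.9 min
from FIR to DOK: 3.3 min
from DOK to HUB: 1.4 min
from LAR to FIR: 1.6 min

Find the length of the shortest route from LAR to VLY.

Shortest distances from LAR:
LAR: 0
FIR: 1.6  (via LAR)
DOK: 4.9  (via FIR)
HUB: 6.3  (via DOK)
CEN: 7.4  (via FIR)
ELM: 12.3  (via CEN)
PIN: 12.8  (via ELM)
VLY: 13.2  (via DOK)
Shortest route: LAR → FIR → DOK → VLY = 13.2 min.

13.2 min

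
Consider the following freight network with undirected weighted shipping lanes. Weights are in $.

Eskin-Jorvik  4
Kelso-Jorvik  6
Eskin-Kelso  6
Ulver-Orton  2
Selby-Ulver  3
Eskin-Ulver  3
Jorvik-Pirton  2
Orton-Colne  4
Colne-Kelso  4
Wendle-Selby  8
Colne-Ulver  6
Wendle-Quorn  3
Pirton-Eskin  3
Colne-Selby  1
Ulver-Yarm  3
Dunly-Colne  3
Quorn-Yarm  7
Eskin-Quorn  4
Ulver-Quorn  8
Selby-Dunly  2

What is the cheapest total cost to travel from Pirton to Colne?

Candidate routes:
Pirton - Jorvik - Kelso - Colne: 2+6+4 = 12
Pirton - Eskin - Ulver - Selby - Colne: 3+3+3+1 = 10
Pirton - Eskin - Ulver - Orton - Colne: 3+3+2+4 = 12
Cheapest is Pirton - Eskin - Ulver - Selby - Colne at $10.

$10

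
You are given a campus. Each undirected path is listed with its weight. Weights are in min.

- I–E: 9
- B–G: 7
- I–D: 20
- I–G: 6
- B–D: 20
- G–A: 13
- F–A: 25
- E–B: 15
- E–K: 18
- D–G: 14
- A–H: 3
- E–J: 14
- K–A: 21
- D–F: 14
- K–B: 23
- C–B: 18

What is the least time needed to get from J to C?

47 min

Shortest distances from J:
J: 0
E: 14  (via J)
I: 23  (via E)
B: 29  (via E)
G: 29  (via I)
K: 32  (via E)
A: 42  (via G)
D: 43  (via I)
H: 45  (via A)
C: 47  (via B)
Shortest route: J–E–B–C = 47 min.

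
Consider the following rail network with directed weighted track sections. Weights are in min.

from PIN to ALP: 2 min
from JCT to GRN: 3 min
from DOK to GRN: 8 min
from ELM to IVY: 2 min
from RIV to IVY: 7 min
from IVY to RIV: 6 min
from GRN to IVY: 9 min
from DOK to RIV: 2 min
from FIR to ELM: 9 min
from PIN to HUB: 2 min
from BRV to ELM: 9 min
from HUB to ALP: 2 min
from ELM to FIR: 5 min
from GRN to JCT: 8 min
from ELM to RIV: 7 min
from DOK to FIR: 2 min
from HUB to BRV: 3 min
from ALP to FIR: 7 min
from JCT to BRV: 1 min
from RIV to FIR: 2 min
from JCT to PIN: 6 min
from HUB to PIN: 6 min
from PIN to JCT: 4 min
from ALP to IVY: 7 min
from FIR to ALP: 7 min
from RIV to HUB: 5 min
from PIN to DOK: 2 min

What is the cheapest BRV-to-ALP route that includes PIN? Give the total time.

29 min

Best BRV to PIN: BRV–ELM–RIV–HUB–PIN costing 27
Best PIN to ALP: PIN–ALP costing 2
Total via PIN: 27 + 2 = 29 min.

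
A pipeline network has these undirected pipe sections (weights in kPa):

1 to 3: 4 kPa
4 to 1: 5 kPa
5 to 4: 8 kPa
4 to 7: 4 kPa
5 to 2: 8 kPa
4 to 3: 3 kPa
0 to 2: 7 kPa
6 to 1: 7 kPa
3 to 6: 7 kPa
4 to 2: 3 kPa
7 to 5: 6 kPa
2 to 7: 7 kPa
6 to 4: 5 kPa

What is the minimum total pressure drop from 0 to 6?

Candidate routes:
0–2–4–3–6: 7+3+3+7 = 20
0–2–4–6: 7+3+5 = 15
0–2–4–1–6: 7+3+5+7 = 22
Cheapest is 0–2–4–6 at 15 kPa.

15 kPa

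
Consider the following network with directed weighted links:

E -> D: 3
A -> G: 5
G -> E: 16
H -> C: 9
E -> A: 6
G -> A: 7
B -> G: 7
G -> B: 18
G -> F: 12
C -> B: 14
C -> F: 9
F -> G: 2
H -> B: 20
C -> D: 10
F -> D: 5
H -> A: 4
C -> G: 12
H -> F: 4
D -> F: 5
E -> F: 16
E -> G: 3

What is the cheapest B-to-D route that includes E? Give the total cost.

Shortest B→E: B → G → E = 23
Shortest E→D: E → D = 3
Total via E: 23 + 3 = 26.

26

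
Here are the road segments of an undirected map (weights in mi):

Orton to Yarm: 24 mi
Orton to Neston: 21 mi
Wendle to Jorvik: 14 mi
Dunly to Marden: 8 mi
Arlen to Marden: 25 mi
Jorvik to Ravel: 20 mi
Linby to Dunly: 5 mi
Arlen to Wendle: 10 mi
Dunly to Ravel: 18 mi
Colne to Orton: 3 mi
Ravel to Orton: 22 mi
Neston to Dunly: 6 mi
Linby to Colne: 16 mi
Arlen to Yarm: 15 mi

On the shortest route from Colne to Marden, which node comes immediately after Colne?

Compare a few routes:
Colne–Orton–Neston–Dunly–Marden: 3+21+6+8 = 38
Colne–Linby–Dunly–Marden: 16+5+8 = 29
The minimum is 29 mi via Colne–Linby–Dunly–Marden.
So from Colne the first move is to Linby.

Linby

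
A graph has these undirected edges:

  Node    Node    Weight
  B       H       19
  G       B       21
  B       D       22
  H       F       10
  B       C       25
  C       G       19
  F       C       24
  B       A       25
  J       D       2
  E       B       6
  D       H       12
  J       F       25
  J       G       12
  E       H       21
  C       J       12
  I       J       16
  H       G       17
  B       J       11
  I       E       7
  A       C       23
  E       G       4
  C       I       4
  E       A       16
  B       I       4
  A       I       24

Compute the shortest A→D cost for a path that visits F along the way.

Shortest A→F: A–C–F = 47
Best F to D: F–H–D costing 22
Total via F: 47 + 22 = 69.

69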